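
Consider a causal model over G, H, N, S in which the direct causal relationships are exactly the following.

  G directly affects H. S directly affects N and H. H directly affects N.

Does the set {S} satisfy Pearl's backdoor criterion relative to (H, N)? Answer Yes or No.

Yes

Backdoor paths from H to N (paths whose first edge points into H):
  P1: H <- S -> N
Condition 1 (no descendant of H in the set): holds — descendants of H are {N}; none are in {S}.
Condition 2 (every backdoor path blocked by {S}):
  P1: blocked at fork node S ∈ conditioning set.
{S} satisfies the backdoor criterion.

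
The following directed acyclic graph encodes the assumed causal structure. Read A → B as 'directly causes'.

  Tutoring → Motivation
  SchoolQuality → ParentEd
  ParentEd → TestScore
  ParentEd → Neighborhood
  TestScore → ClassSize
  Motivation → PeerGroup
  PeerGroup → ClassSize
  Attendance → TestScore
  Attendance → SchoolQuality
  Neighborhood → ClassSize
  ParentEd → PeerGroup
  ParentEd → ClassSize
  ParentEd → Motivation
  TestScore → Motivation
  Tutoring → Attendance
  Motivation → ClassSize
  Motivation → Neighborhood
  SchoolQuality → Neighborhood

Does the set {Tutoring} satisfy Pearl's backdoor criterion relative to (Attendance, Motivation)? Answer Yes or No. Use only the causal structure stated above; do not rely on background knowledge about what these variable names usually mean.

Backdoor paths from Attendance to Motivation (paths whose first edge points into Attendance):
  P1: Attendance <- Tutoring -> Motivation
Condition 1 (no descendant of Attendance in the set): holds — descendants of Attendance are {ClassSize, Motivation, Neighborhood, ParentEd, PeerGroup, SchoolQuality, TestScore}; none are in {Tutoring}.
Condition 2 (every backdoor path blocked by {Tutoring}):
  P1: blocked at fork node Tutoring ∈ conditioning set.
{Tutoring} satisfies the backdoor criterion.

Yes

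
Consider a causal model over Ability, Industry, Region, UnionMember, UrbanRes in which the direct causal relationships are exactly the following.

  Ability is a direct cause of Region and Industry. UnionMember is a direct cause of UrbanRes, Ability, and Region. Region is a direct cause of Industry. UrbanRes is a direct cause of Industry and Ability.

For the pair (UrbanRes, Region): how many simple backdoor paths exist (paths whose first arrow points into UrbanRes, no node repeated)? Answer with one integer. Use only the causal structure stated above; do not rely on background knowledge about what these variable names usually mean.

3

A backdoor path from UrbanRes to Region is any simple undirected path whose first edge points into UrbanRes (i.e. leaves UrbanRes via a parent).
Parents of UrbanRes: {UnionMember}.
Enumerating:
  P1: UrbanRes <- UnionMember -> Ability -> Region
  P2: UrbanRes <- UnionMember -> Ability -> Industry <- Region
  P3: UrbanRes <- UnionMember -> Region
That exhausts the simple backdoor paths. Count: 3.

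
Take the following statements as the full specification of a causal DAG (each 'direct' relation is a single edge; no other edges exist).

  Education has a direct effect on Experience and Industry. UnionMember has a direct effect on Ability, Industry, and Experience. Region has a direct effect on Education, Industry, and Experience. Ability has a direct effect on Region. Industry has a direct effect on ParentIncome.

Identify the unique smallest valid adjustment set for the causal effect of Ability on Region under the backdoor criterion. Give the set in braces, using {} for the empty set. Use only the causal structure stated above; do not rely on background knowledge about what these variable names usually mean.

{}

Variables eligible for adjustment (non-descendants of Ability, excluding Ability and Region): {UnionMember}.
Backdoor paths from Ability to Region:
  P1: Ability <- UnionMember -> Industry <- Region
  P2: Ability <- UnionMember -> Industry <- Education <- Region
  P3: Ability <- UnionMember -> Industry <- Education -> Experience <- Region
  P4: Ability <- UnionMember -> Experience <- Region
  P5: Ability <- UnionMember -> Experience <- Education <- Region
  P6: Ability <- UnionMember -> Experience <- Education -> Industry <- Region
Each backdoor path contains an unconditioned collider, so every path is already blocked with the empty conditioning set:
  P1: blocked at collider Industry (neither it nor any descendant is in the conditioning set).
  P2: blocked at collider Industry (neither it nor any descendant is in the conditioning set).
  P3: blocked at collider Industry (neither it nor any descendant is in the conditioning set).
  P4: blocked at collider Experience (neither it nor any descendant is in the conditioning set).
  P5: blocked at collider Experience (neither it nor any descendant is in the conditioning set).
  P6: blocked at collider Experience (neither it nor any descendant is in the conditioning set).
The empty set is therefore the unique smallest valid set.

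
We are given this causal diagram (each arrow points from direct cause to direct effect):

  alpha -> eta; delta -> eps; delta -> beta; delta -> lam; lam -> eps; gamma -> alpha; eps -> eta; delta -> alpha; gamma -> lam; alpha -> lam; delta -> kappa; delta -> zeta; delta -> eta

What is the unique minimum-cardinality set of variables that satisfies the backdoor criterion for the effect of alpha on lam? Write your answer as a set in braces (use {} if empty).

Variables eligible for adjustment (non-descendants of alpha, excluding alpha and lam): {beta, delta, gamma, kappa, zeta}.
Backdoor paths from alpha to lam:
  P1: alpha <- delta -> lam
  P2: alpha <- delta -> eps <- lam
  P3: alpha <- delta -> eta <- eps <- lam
  P4: alpha <- gamma -> lam
The empty set is not sufficient: P1 (alpha <- delta -> lam) has no collider blocking it and no conditioned non-collider, so it is open.
Try {delta, gamma}:
  P1: blocked at fork node delta ∈ conditioning set.
  P2: blocked at fork node delta ∈ conditioning set.
  P3: blocked at fork node delta ∈ conditioning set.
  P4: blocked at fork node gamma ∈ conditioning set.
{delta, gamma} contains no descendant of alpha and blocks every backdoor path.
Every element of {delta, gamma} is needed (dropping delta leaves P1 open; dropping gamma leaves P4 open), so no proper subset is valid.
Among all size-2 subsets of the eligible variables, only {delta, gamma} blocks every backdoor path, so it is the unique smallest valid adjustment set.

{delta, gamma}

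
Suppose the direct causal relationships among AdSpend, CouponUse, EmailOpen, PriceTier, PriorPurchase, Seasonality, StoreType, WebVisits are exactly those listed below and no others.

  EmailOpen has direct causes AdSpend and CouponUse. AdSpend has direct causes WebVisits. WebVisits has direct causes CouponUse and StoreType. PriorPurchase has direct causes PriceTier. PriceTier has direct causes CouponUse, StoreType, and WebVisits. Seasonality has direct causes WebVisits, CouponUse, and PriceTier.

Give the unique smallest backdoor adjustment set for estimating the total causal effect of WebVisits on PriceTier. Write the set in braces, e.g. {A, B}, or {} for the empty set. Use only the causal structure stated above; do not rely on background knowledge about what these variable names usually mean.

Variables eligible for adjustment (non-descendants of WebVisits, excluding WebVisits and PriceTier): {CouponUse, StoreType}.
Backdoor paths from WebVisits to PriceTier:
  P1: WebVisits <- CouponUse -> PriceTier
  P2: WebVisits <- CouponUse -> Seasonality <- PriceTier
  P3: WebVisits <- StoreType -> PriceTier
The empty set is not sufficient: P1 (WebVisits <- CouponUse -> PriceTier) has no collider blocking it and no conditioned non-collider, so it is open.
Try {CouponUse, StoreType}:
  P1: blocked at fork node CouponUse ∈ conditioning set.
  P2: blocked at fork node CouponUse ∈ conditioning set.
  P3: blocked at fork node StoreType ∈ conditioning set.
{CouponUse, StoreType} contains no descendant of WebVisits and blocks every backdoor path.
Every element of {CouponUse, StoreType} is needed (dropping CouponUse leaves P1 open; dropping StoreType leaves P3 open), so no proper subset is valid.
Among all size-2 subsets of the eligible variables, only {CouponUse, StoreType} blocks every backdoor path, so it is the unique smallest valid adjustment set.

{CouponUse, StoreType}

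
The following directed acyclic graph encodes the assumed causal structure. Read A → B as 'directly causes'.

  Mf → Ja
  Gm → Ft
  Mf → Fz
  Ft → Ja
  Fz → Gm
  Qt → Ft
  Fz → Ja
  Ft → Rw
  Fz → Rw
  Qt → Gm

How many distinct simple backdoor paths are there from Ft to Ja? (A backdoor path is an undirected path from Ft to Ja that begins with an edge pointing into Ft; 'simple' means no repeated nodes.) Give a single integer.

A backdoor path from Ft to Ja is any simple undirected path whose first edge points into Ft (i.e. leaves Ft via a parent).
Parents of Ft: {Gm, Qt}.
Enumerating:
  P1: Ft <- Qt -> Gm <- Fz <- Mf -> Ja
  P2: Ft <- Qt -> Gm <- Fz -> Ja
  P3: Ft <- Gm <- Fz <- Mf -> Ja
  P4: Ft <- Gm <- Fz -> Ja
That exhausts the simple backdoor paths. Count: 4.

4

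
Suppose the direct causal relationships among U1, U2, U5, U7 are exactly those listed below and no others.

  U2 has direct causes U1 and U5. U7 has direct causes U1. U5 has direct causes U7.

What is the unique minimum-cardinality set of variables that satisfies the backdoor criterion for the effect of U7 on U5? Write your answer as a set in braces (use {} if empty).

{}

Variables eligible for adjustment (non-descendants of U7, excluding U7 and U5): {U1}.
Backdoor paths from U7 to U5:
  P1: U7 <- U1 -> U2 <- U5
Each backdoor path contains an unconditioned collider, so every path is already blocked with the empty conditioning set:
  P1: blocked at collider U2 (neither it nor any descendant is in the conditioning set).
The empty set is therefore the unique smallest valid set.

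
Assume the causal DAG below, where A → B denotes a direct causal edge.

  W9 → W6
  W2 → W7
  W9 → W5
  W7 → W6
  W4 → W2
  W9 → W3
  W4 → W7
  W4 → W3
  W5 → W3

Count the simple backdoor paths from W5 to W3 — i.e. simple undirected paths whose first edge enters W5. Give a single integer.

A backdoor path from W5 to W3 is any simple undirected path whose first edge points into W5 (i.e. leaves W5 via a parent).
Parents of W5: {W9}.
Enumerating:
  P1: W5 <- W9 -> W3
  P2: W5 <- W9 -> W6 <- W7 <- W4 -> W3
  P3: W5 <- W9 -> W6 <- W7 <- W2 <- W4 -> W3
That exhausts the simple backdoor paths. Count: 3.

3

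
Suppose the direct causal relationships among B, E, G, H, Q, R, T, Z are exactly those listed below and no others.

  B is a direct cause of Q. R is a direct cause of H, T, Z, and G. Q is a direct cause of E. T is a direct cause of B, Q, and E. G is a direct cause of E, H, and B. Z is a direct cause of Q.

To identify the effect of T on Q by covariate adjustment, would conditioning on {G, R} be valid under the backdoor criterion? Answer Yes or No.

Backdoor paths from T to Q (paths whose first edge points into T):
  P1: T <- R -> G -> B -> Q
  P2: T <- R -> G -> E <- Q
  P3: T <- R -> Z -> Q
  P4: T <- R -> H <- G -> B -> Q
  P5: T <- R -> H <- G -> E <- Q
Condition 1 (no descendant of T in the set): holds — descendants of T are {B, E, Q}; none are in {G, R}.
Condition 2 (every backdoor path blocked by {G, R}):
  P1: blocked at fork node R ∈ conditioning set.
  P2: blocked at fork node R ∈ conditioning set.
  P3: blocked at fork node R ∈ conditioning set.
  P4: blocked at fork node R ∈ conditioning set.
  P5: blocked at fork node R ∈ conditioning set.
{G, R} satisfies the backdoor criterion.

Yes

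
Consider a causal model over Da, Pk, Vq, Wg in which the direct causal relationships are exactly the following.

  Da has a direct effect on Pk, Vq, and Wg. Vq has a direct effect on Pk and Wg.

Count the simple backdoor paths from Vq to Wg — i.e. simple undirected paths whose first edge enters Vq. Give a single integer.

1

A backdoor path from Vq to Wg is any simple undirected path whose first edge points into Vq (i.e. leaves Vq via a parent).
Parents of Vq: {Da}.
Enumerating:
  P1: Vq <- Da -> Wg
That exhausts the simple backdoor paths. Count: 1.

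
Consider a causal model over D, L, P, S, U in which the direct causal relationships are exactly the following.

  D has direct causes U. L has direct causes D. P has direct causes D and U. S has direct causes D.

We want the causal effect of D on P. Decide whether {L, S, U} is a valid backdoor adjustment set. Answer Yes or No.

Backdoor paths from D to P (paths whose first edge points into D):
  P1: D <- U -> P
Condition 1 (no descendant of D in the set): FAILS — L and S are descendants of D.
Condition 2 (every backdoor path blocked by {L, S, U}):
  P1: blocked at fork node U ∈ conditioning set.
{L, S, U} does not satisfy the backdoor criterion.

No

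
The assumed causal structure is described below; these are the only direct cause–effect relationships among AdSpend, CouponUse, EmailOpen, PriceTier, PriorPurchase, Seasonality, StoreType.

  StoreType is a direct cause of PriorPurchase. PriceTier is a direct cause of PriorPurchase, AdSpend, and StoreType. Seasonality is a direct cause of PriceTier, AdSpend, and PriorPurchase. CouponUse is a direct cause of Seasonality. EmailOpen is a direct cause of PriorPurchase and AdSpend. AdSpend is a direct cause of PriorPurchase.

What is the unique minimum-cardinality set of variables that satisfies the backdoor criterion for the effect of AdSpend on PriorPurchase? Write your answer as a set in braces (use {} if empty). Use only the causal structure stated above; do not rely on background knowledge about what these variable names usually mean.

{EmailOpen, PriceTier, Seasonality}

Variables eligible for adjustment (non-descendants of AdSpend, excluding AdSpend and PriorPurchase): {CouponUse, EmailOpen, PriceTier, Seasonality, StoreType}.
Backdoor paths from AdSpend to PriorPurchase:
  P1: AdSpend <- EmailOpen -> PriorPurchase
  P2: AdSpend <- Seasonality -> PriceTier -> StoreType -> PriorPurchase
  P3: AdSpend <- Seasonality -> PriceTier -> PriorPurchase
  P4: AdSpend <- Seasonality -> PriorPurchase
  P5: AdSpend <- PriceTier <- Seasonality -> PriorPurchase
  P6: AdSpend <- PriceTier -> StoreType -> PriorPurchase
  P7: AdSpend <- PriceTier -> PriorPurchase
The empty set is not sufficient: P1 (AdSpend <- EmailOpen -> PriorPurchase) has no collider blocking it and no conditioned non-collider, so it is open.
Try {EmailOpen, PriceTier, Seasonality}:
  P1: blocked at fork node EmailOpen ∈ conditioning set.
  P2: blocked at fork node Seasonality ∈ conditioning set.
  P3: blocked at fork node Seasonality ∈ conditioning set.
  P4: blocked at fork node Seasonality ∈ conditioning set.
  P5: blocked at chain node PriceTier ∈ conditioning set.
  P6: blocked at fork node PriceTier ∈ conditioning set.
  P7: blocked at fork node PriceTier ∈ conditioning set.
{EmailOpen, PriceTier, Seasonality} contains no descendant of AdSpend and blocks every backdoor path.
Every element of {EmailOpen, PriceTier, Seasonality} is needed (dropping EmailOpen leaves P1 open; dropping PriceTier leaves P6 open; dropping Seasonality leaves P4 open), so no proper subset is valid.
Among all size-3 subsets of the eligible variables, only {EmailOpen, PriceTier, Seasonality} blocks every backdoor path, so it is the unique smallest valid adjustment set.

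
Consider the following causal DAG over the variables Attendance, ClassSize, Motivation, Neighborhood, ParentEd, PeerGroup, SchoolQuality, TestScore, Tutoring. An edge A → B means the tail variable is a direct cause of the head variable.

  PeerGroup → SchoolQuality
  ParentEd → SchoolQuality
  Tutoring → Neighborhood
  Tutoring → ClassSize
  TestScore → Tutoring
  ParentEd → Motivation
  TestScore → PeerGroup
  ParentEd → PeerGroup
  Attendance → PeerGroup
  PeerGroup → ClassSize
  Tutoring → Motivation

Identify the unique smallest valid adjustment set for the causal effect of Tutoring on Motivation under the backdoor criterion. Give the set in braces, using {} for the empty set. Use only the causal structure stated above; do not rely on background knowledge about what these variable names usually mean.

{}

Variables eligible for adjustment (non-descendants of Tutoring, excluding Tutoring and Motivation): {Attendance, ParentEd, PeerGroup, SchoolQuality, TestScore}.
Backdoor paths from Tutoring to Motivation:
  P1: Tutoring <- TestScore -> PeerGroup <- ParentEd -> Motivation
  P2: Tutoring <- TestScore -> PeerGroup -> SchoolQuality <- ParentEd -> Motivation
Each backdoor path contains an unconditioned collider, so every path is already blocked with the empty conditioning set:
  P1: blocked at collider PeerGroup (neither it nor any descendant is in the conditioning set).
  P2: blocked at collider SchoolQuality (neither it nor any descendant is in the conditioning set).
The empty set is therefore the unique smallest valid set.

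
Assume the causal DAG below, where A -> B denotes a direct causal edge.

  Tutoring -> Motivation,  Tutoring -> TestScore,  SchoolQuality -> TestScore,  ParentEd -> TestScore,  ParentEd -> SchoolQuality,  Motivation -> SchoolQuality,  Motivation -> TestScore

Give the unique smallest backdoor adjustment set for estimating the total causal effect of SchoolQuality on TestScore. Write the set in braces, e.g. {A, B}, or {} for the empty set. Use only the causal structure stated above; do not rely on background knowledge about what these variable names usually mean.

{Motivation, ParentEd}

Variables eligible for adjustment (non-descendants of SchoolQuality, excluding SchoolQuality and TestScore): {Motivation, ParentEd, Tutoring}.
Backdoor paths from SchoolQuality to TestScore:
  P1: SchoolQuality <- ParentEd -> TestScore
  P2: SchoolQuality <- Motivation <- Tutoring -> TestScore
  P3: SchoolQuality <- Motivation -> TestScore
The empty set is not sufficient: P1 (SchoolQuality <- ParentEd -> TestScore) has no collider blocking it and no conditioned non-collider, so it is open.
Try {Motivation, ParentEd}:
  P1: blocked at fork node ParentEd ∈ conditioning set.
  P2: blocked at chain node Motivation ∈ conditioning set.
  P3: blocked at fork node Motivation ∈ conditioning set.
{Motivation, ParentEd} contains no descendant of SchoolQuality and blocks every backdoor path.
Every element of {Motivation, ParentEd} is needed (dropping Motivation leaves P2 open; dropping ParentEd leaves P1 open), so no proper subset is valid.
Among all size-2 subsets of the eligible variables, only {Motivation, ParentEd} blocks every backdoor path, so it is the unique smallest valid adjustment set.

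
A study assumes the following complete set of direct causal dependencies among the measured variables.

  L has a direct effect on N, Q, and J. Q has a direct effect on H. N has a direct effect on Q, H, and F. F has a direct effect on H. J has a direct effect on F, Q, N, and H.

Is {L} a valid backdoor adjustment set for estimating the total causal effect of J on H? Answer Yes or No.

Backdoor paths from J to H (paths whose first edge points into J):
  P1: J <- L -> N -> Q -> H
  P2: J <- L -> N -> F -> H
  P3: J <- L -> N -> H
  P4: J <- L -> Q <- N -> F -> H
  P5: J <- L -> Q <- N -> H
  P6: J <- L -> Q -> H
Condition 1 (no descendant of J in the set): holds — descendants of J are {F, H, N, Q}; none are in {L}.
Condition 2 (every backdoor path blocked by {L}):
  P1: blocked at fork node L ∈ conditioning set.
  P2: blocked at fork node L ∈ conditioning set.
  P3: blocked at fork node L ∈ conditioning set.
  P4: blocked at fork node L ∈ conditioning set.
  P5: blocked at fork node L ∈ conditioning set.
  P6: blocked at fork node L ∈ conditioning set.
{L} satisfies the backdoor criterion.

Yes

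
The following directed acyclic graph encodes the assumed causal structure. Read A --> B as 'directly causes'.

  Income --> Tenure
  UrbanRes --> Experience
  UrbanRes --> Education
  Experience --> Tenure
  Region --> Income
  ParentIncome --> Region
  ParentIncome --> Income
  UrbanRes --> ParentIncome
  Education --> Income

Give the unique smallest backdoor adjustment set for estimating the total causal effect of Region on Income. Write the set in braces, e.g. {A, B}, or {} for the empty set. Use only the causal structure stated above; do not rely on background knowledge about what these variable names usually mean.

{ParentIncome}

Variables eligible for adjustment (non-descendants of Region, excluding Region and Income): {Education, Experience, ParentIncome, UrbanRes}.
Backdoor paths from Region to Income:
  P1: Region <- ParentIncome <- UrbanRes -> Education -> Income
  P2: Region <- ParentIncome <- UrbanRes -> Experience -> Tenure <- Income
  P3: Region <- ParentIncome -> Income
The empty set is not sufficient: P1 (Region <- ParentIncome <- UrbanRes -> Education -> Income) has no collider blocking it and no conditioned non-collider, so it is open.
Try {ParentIncome}:
  P1: blocked at chain node ParentIncome ∈ conditioning set.
  P2: blocked at chain node ParentIncome ∈ conditioning set.
  P3: blocked at fork node ParentIncome ∈ conditioning set.
{ParentIncome} contains no descendant of Region and blocks every backdoor path.
No other singleton works — e.g. {UrbanRes} leaves P3 open — so {ParentIncome} is the unique smallest valid adjustment set.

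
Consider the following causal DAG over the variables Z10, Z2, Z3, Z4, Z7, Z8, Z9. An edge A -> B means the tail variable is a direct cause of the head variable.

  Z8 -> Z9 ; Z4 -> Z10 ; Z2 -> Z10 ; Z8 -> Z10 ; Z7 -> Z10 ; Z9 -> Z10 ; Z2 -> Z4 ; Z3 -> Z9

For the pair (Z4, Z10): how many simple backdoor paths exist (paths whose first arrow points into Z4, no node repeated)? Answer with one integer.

1

A backdoor path from Z4 to Z10 is any simple undirected path whose first edge points into Z4 (i.e. leaves Z4 via a parent).
Parents of Z4: {Z2}.
Enumerating:
  P1: Z4 <- Z2 -> Z10
That exhausts the simple backdoor paths. Count: 1.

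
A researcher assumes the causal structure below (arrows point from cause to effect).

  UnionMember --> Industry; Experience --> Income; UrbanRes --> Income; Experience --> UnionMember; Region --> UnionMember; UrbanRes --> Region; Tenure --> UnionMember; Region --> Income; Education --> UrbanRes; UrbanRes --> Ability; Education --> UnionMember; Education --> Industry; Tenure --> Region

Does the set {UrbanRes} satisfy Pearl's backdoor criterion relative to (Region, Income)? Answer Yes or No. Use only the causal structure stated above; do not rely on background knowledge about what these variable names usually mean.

Yes

Backdoor paths from Region to Income (paths whose first edge points into Region):
  P1: Region <- Tenure -> UnionMember <- Education -> UrbanRes -> Income
  P2: Region <- Tenure -> UnionMember <- Experience -> Income
  P3: Region <- Tenure -> UnionMember -> Industry <- Education -> UrbanRes -> Income
  P4: Region <- UrbanRes <- Education -> UnionMember <- Experience -> Income
  P5: Region <- UrbanRes <- Education -> Industry <- UnionMember <- Experience -> Income
  P6: Region <- UrbanRes -> Income
Condition 1 (no descendant of Region in the set): holds — descendants of Region are {Income, Industry, UnionMember}; none are in {UrbanRes}.
Condition 2 (every backdoor path blocked by {UrbanRes}):
  P1: blocked at collider UnionMember (neither it nor any descendant is in the conditioning set).
  P2: blocked at collider UnionMember (neither it nor any descendant is in the conditioning set).
  P3: blocked at collider Industry (neither it nor any descendant is in the conditioning set).
  P4: blocked at chain node UrbanRes ∈ conditioning set.
  P5: blocked at chain node UrbanRes ∈ conditioning set.
  P6: blocked at fork node UrbanRes ∈ conditioning set.
{UrbanRes} satisfies the backdoor criterion.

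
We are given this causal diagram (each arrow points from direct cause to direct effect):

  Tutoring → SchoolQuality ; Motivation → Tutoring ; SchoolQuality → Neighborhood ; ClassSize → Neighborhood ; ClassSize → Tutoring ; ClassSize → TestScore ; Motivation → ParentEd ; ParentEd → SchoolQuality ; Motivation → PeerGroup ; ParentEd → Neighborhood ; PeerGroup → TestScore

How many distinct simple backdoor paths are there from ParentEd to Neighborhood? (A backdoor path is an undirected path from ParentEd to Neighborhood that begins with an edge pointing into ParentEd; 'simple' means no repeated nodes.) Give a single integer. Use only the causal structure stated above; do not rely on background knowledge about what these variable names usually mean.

A backdoor path from ParentEd to Neighborhood is any simple undirected path whose first edge points into ParentEd (i.e. leaves ParentEd via a parent).
Parents of ParentEd: {Motivation}.
Enumerating:
  P1: ParentEd <- Motivation -> Tutoring <- ClassSize -> Neighborhood
  P2: ParentEd <- Motivation -> Tutoring -> SchoolQuality -> Neighborhood
  P3: ParentEd <- Motivation -> PeerGroup -> TestScore <- ClassSize -> Tutoring -> SchoolQuality -> Neighborhood
  P4: ParentEd <- Motivation -> PeerGroup -> TestScore <- ClassSize -> Neighborhood
That exhausts the simple backdoor paths. Count: 4.

4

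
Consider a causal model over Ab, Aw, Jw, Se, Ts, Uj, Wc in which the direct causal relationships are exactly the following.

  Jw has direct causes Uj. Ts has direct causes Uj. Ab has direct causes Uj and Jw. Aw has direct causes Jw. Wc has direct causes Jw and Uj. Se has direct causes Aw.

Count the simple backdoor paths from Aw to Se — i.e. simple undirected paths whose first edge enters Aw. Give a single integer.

0

A backdoor path from Aw to Se is any simple undirected path whose first edge points into Aw (i.e. leaves Aw via a parent).
Parents of Aw: {Jw}.
No simple path from any parent of Aw reaches Se without revisiting Aw, so there are no backdoor paths.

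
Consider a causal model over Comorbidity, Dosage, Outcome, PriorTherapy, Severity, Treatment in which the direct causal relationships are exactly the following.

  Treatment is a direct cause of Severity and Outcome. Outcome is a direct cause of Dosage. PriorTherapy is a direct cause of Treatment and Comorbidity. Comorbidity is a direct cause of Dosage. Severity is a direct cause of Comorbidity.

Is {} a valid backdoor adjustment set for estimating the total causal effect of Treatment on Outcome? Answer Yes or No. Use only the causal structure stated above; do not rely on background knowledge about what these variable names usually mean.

Yes

Backdoor paths from Treatment to Outcome (paths whose first edge points into Treatment):
  P1: Treatment <- PriorTherapy -> Comorbidity -> Dosage <- Outcome
Condition 1 (no descendant of Treatment in the set): holds — descendants of Treatment are {Comorbidity, Dosage, Outcome, Severity}; none are in {}.
Condition 2 (every backdoor path blocked by {}):
  P1: blocked at collider Dosage (neither it nor any descendant is in the conditioning set).
{} satisfies the backdoor criterion.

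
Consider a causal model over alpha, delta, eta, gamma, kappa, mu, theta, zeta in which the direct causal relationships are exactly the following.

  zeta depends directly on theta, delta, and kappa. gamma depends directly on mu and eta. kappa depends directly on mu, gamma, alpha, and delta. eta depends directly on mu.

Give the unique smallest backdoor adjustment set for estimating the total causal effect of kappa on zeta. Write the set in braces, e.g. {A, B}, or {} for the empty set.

Variables eligible for adjustment (non-descendants of kappa, excluding kappa and zeta): {alpha, delta, eta, gamma, mu, theta}.
Backdoor paths from kappa to zeta:
  P1: kappa <- delta -> zeta
The empty set is not sufficient: P1 (kappa <- delta -> zeta) has no collider blocking it and no conditioned non-collider, so it is open.
Try {delta}:
  P1: blocked at fork node delta ∈ conditioning set.
{delta} contains no descendant of kappa and blocks every backdoor path.
No other singleton works — e.g. {mu} leaves P1 open — so {delta} is the unique smallest valid adjustment set.

{delta}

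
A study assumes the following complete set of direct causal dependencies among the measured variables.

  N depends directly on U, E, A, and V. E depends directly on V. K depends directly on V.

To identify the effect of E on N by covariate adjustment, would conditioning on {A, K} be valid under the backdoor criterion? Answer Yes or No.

Backdoor paths from E to N (paths whose first edge points into E):
  P1: E <- V -> N
Condition 1 (no descendant of E in the set): holds — descendants of E are {N}; none are in {A, K}.
Condition 2 (every backdoor path blocked by {A, K}):
  P1: open — no interior node is in the conditioning set.
{A, K} does not satisfy the backdoor criterion.

No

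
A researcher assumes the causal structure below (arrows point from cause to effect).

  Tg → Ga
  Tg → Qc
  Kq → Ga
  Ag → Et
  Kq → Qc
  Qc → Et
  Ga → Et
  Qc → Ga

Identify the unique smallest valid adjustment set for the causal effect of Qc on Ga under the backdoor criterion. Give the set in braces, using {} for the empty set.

{Kq, Tg}

Variables eligible for adjustment (non-descendants of Qc, excluding Qc and Ga): {Ag, Kq, Tg}.
Backdoor paths from Qc to Ga:
  P1: Qc <- Kq -> Ga
  P2: Qc <- Tg -> Ga
The empty set is not sufficient: P1 (Qc <- Kq -> Ga) has no collider blocking it and no conditioned non-collider, so it is open.
Try {Kq, Tg}:
  P1: blocked at fork node Kq ∈ conditioning set.
  P2: blocked at fork node Tg ∈ conditioning set.
{Kq, Tg} contains no descendant of Qc and blocks every backdoor path.
Every element of {Kq, Tg} is needed (dropping Kq leaves P1 open; dropping Tg leaves P2 open), so no proper subset is valid.
Among all size-2 subsets of the eligible variables, only {Kq, Tg} blocks every backdoor path, so it is the unique smallest valid adjustment set.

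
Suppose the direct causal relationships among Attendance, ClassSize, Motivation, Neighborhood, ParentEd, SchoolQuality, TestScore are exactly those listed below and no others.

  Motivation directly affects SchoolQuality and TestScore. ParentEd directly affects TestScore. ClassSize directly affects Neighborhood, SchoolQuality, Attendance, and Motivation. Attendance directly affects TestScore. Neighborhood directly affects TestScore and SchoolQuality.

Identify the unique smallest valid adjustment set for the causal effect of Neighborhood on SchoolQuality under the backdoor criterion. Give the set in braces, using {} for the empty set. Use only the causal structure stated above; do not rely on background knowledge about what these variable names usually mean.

Variables eligible for adjustment (non-descendants of Neighborhood, excluding Neighborhood and SchoolQuality): {Attendance, ClassSize, Motivation, ParentEd}.
Backdoor paths from Neighborhood to SchoolQuality:
  P1: Neighborhood <- ClassSize -> Attendance -> TestScore <- Motivation -> SchoolQuality
  P2: Neighborhood <- ClassSize -> Motivation -> SchoolQuality
  P3: Neighborhood <- ClassSize -> SchoolQuality
The empty set is not sufficient: P2 (Neighborhood <- ClassSize -> Motivation -> SchoolQuality) has no collider blocking it and no conditioned non-collider, so it is open.
Try {ClassSize}:
  P1: blocked at fork node ClassSize ∈ conditioning set.
  P2: blocked at fork node ClassSize ∈ conditioning set.
  P3: blocked at fork node ClassSize ∈ conditioning set.
{ClassSize} contains no descendant of Neighborhood and blocks every backdoor path.
No other singleton works — e.g. {Attendance} leaves P2 open — so {ClassSize} is the unique smallest valid adjustment set.

{ClassSize}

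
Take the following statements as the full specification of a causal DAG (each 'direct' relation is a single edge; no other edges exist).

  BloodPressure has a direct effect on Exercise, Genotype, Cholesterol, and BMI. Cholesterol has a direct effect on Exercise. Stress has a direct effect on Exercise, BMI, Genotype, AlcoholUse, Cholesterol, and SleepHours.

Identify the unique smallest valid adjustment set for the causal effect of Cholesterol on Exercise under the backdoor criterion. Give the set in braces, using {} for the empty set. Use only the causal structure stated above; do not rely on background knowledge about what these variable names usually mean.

{BloodPressure, Stress}

Variables eligible for adjustment (non-descendants of Cholesterol, excluding Cholesterol and Exercise): {AlcoholUse, BMI, BloodPressure, Genotype, SleepHours, Stress}.
Backdoor paths from Cholesterol to Exercise:
  P1: Cholesterol <- BloodPressure -> BMI <- Stress -> Exercise
  P2: Cholesterol <- BloodPressure -> Genotype <- Stress -> Exercise
  P3: Cholesterol <- BloodPressure -> Exercise
  P4: Cholesterol <- Stress -> BMI <- BloodPressure -> Exercise
  P5: Cholesterol <- Stress -> Genotype <- BloodPressure -> Exercise
  P6: Cholesterol <- Stress -> Exercise
The empty set is not sufficient: P3 (Cholesterol <- BloodPressure -> Exercise) has no collider blocking it and no conditioned non-collider, so it is open.
Try {BloodPressure, Stress}:
  P1: blocked at fork node BloodPressure ∈ conditioning set.
  P2: blocked at fork node BloodPressure ∈ conditioning set.
  P3: blocked at fork node BloodPressure ∈ conditioning set.
  P4: blocked at fork node Stress ∈ conditioning set.
  P5: blocked at fork node Stress ∈ conditioning set.
  P6: blocked at fork node Stress ∈ conditioning set.
{BloodPressure, Stress} contains no descendant of Cholesterol and blocks every backdoor path.
Every element of {BloodPressure, Stress} is needed (dropping BloodPressure leaves P3 open; dropping Stress leaves P6 open), so no proper subset is valid.
Among all size-2 subsets of the eligible variables, only {BloodPressure, Stress} blocks every backdoor path, so it is the unique smallest valid adjustment set.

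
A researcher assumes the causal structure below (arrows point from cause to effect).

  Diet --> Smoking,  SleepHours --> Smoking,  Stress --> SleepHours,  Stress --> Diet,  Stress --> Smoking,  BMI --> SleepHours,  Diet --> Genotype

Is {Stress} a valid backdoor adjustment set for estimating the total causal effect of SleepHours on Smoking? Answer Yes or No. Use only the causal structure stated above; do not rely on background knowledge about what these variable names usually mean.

Backdoor paths from SleepHours to Smoking (paths whose first edge points into SleepHours):
  P1: SleepHours <- Stress -> Diet -> Smoking
  P2: SleepHours <- Stress -> Smoking
Condition 1 (no descendant of SleepHours in the set): holds — descendants of SleepHours are {Smoking}; none are in {Stress}.
Condition 2 (every backdoor path blocked by {Stress}):
  P1: blocked at fork node Stress ∈ conditioning set.
  P2: blocked at fork node Stress ∈ conditioning set.
{Stress} satisfies the backdoor criterion.

Yes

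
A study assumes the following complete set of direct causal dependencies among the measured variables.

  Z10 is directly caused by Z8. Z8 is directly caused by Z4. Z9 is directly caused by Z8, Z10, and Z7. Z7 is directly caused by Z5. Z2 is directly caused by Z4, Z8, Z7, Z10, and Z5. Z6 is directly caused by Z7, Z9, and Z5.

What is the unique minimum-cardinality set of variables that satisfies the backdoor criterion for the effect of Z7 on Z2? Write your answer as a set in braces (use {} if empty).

{Z5}

Variables eligible for adjustment (non-descendants of Z7, excluding Z7 and Z2): {Z10, Z4, Z5, Z8}.
Backdoor paths from Z7 to Z2:
  P1: Z7 <- Z5 -> Z2
  P2: Z7 <- Z5 -> Z6 <- Z9 <- Z8 <- Z4 -> Z2
  P3: Z7 <- Z5 -> Z6 <- Z9 <- Z8 -> Z10 -> Z2
  P4: Z7 <- Z5 -> Z6 <- Z9 <- Z8 -> Z2
  P5: Z7 <- Z5 -> Z6 <- Z9 <- Z10 <- Z8 <- Z4 -> Z2
  P6: Z7 <- Z5 -> Z6 <- Z9 <- Z10 <- Z8 -> Z2
  P7: Z7 <- Z5 -> Z6 <- Z9 <- Z10 -> Z2
The empty set is not sufficient: P1 (Z7 <- Z5 -> Z2) has no collider blocking it and no conditioned non-collider, so it is open.
Try {Z5}:
  P1: blocked at fork node Z5 ∈ conditioning set.
  P2: blocked at fork node Z5 ∈ conditioning set.
  P3: blocked at fork node Z5 ∈ conditioning set.
  P4: blocked at fork node Z5 ∈ conditioning set.
  P5: blocked at fork node Z5 ∈ conditioning set.
  P6: blocked at fork node Z5 ∈ conditioning set.
  P7: blocked at fork node Z5 ∈ conditioning set.
{Z5} contains no descendant of Z7 and blocks every backdoor path.
No other singleton works — e.g. {Z4} leaves P1 open — so {Z5} is the unique smallest valid adjustment set.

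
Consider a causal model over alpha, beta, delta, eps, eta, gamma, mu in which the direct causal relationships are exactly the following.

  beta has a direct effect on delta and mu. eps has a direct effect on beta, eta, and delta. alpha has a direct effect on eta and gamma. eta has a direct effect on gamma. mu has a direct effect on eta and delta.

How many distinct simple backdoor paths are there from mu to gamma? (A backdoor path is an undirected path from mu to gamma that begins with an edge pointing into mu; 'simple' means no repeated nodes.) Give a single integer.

A backdoor path from mu to gamma is any simple undirected path whose first edge points into mu (i.e. leaves mu via a parent).
Parents of mu: {beta}.
Enumerating:
  P1: mu <- beta <- eps -> eta <- alpha -> gamma
  P2: mu <- beta <- eps -> eta -> gamma
  P3: mu <- beta -> delta <- eps -> eta <- alpha -> gamma
  P4: mu <- beta -> delta <- eps -> eta -> gamma
That exhausts the simple backdoor paths. Count: 4.

4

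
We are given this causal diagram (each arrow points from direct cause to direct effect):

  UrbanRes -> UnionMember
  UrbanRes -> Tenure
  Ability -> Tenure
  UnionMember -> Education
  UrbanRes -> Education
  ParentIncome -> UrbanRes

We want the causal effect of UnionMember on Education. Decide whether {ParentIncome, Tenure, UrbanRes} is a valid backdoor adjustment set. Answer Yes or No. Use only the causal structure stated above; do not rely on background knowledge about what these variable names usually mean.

Yes

Backdoor paths from UnionMember to Education (paths whose first edge points into UnionMember):
  P1: UnionMember <- UrbanRes -> Education
Condition 1 (no descendant of UnionMember in the set): holds — descendants of UnionMember are {Education}; none are in {ParentIncome, Tenure, UrbanRes}.
Condition 2 (every backdoor path blocked by {ParentIncome, Tenure, UrbanRes}):
  P1: blocked at fork node UrbanRes ∈ conditioning set.
{ParentIncome, Tenure, UrbanRes} satisfies the backdoor criterion.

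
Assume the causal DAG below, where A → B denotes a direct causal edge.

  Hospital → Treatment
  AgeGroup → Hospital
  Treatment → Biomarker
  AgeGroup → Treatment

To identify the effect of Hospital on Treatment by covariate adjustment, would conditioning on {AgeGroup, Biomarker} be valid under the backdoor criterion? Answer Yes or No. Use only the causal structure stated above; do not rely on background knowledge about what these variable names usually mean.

Backdoor paths from Hospital to Treatment (paths whose first edge points into Hospital):
  P1: Hospital <- AgeGroup -> Treatment
Condition 1 (no descendant of Hospital in the set): FAILS — Biomarker is a descendant of Hospital.
Condition 2 (every backdoor path blocked by {AgeGroup, Biomarker}):
  P1: blocked at fork node AgeGroup ∈ conditioning set.
{AgeGroup, Biomarker} does not satisfy the backdoor criterion.

No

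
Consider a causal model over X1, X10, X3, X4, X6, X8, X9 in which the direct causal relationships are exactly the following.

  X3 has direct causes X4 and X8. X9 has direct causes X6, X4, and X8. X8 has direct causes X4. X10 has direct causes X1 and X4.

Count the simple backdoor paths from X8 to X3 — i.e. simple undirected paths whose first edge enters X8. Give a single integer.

A backdoor path from X8 to X3 is any simple undirected path whose first edge points into X8 (i.e. leaves X8 via a parent).
Parents of X8: {X4}.
Enumerating:
  P1: X8 <- X4 -> X3
That exhausts the simple backdoor paths. Count: 1.

1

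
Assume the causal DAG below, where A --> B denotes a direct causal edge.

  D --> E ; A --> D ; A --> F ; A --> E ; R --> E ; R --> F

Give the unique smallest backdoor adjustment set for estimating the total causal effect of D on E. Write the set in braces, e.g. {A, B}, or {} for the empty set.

{A}

Variables eligible for adjustment (non-descendants of D, excluding D and E): {A, F, R}.
Backdoor paths from D to E:
  P1: D <- A -> F <- R -> E
  P2: D <- A -> E
The empty set is not sufficient: P2 (D <- A -> E) has no collider blocking it and no conditioned non-collider, so it is open.
Try {A}:
  P1: blocked at fork node A ∈ conditioning set.
  P2: blocked at fork node A ∈ conditioning set.
{A} contains no descendant of D and blocks every backdoor path.
No other singleton works — e.g. {R} leaves P2 open — so {A} is the unique smallest valid adjustment set.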